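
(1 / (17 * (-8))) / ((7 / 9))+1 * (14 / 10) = 1.39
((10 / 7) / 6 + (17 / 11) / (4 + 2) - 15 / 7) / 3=-761 / 1386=-0.55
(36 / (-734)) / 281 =-18 / 103127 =-0.00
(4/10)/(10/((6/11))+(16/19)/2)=114/5345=0.02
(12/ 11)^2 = 144/ 121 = 1.19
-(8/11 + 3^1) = -41/11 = -3.73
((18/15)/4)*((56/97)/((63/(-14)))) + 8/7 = 11248/10185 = 1.10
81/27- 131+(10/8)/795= -81407/636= -128.00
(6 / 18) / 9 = 1 / 27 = 0.04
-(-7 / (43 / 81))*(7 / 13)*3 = 11907 / 559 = 21.30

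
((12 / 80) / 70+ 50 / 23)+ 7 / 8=24561 / 8050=3.05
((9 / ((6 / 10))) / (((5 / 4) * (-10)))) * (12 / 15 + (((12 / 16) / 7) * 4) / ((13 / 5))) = -2634 / 2275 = -1.16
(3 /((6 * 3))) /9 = 1 /54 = 0.02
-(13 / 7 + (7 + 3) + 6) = -125 / 7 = -17.86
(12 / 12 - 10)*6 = -54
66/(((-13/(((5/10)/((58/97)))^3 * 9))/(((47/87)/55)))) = -386060679/1471144480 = -0.26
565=565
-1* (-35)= 35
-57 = -57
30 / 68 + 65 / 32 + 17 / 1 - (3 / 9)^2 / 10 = 476413 / 24480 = 19.46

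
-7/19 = -0.37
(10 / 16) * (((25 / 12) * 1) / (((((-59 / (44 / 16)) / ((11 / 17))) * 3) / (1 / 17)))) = -15125 / 19642752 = -0.00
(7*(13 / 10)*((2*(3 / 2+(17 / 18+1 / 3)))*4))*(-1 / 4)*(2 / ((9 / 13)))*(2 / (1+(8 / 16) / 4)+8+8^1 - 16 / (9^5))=-12418471520 / 4782969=-2596.39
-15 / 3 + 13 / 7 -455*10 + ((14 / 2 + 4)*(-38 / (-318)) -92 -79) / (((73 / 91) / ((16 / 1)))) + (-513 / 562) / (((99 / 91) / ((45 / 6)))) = -7980093467341 / 1004562636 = -7943.85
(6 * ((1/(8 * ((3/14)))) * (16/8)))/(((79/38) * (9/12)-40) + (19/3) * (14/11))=-35112/152387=-0.23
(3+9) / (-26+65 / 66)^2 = 52272 / 2725801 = 0.02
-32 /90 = -16 /45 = -0.36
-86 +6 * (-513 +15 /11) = -3155.82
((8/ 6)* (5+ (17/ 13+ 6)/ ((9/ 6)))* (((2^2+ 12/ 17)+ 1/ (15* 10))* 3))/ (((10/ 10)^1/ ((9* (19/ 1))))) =35161742/ 1105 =31820.58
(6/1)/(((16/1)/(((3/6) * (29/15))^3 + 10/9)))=54389/72000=0.76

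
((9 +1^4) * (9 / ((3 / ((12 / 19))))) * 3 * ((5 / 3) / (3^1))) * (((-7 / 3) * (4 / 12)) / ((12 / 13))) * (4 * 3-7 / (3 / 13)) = 250250 / 513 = 487.82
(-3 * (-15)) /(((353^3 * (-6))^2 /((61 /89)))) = 305 /688808075833076324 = 0.00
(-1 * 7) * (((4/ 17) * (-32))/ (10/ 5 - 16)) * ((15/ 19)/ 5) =-192/ 323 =-0.59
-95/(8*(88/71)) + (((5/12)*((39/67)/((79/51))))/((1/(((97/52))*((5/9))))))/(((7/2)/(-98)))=-157893055/11178816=-14.12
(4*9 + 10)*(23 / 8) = 529 / 4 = 132.25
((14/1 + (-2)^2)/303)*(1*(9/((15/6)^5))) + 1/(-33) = -258601/10415625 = -0.02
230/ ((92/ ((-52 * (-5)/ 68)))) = 325/ 34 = 9.56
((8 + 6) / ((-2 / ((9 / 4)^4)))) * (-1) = 45927 / 256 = 179.40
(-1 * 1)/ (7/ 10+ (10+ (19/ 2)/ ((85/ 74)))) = -34/ 645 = -0.05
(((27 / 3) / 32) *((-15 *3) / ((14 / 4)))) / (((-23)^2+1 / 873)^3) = -269462139885 / 11031398949741568384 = -0.00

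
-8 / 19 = -0.42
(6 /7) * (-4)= -24 /7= -3.43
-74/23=-3.22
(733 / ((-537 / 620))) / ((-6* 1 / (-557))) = -126567110 / 1611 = -78564.31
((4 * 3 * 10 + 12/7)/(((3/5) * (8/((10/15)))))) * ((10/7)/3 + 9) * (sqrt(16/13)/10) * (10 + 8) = 56516 * sqrt(13)/637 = 319.89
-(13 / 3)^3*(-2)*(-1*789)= -1155622 / 9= -128402.44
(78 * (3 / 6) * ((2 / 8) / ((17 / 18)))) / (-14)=-351 / 476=-0.74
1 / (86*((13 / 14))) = 7 / 559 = 0.01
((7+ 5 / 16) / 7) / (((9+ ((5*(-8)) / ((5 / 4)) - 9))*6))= -39 / 7168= -0.01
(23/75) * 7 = 161/75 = 2.15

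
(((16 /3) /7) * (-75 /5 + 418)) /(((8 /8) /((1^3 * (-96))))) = -206336 /7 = -29476.57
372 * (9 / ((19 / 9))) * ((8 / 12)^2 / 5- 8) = -12546.19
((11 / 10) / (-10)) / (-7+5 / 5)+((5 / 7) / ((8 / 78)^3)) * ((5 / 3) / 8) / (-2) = -37064519 / 537600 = -68.94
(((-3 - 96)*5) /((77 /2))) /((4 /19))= -855 /14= -61.07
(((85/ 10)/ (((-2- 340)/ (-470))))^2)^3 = 4065375840149925015625/ 1600135042849344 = 2540645.47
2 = 2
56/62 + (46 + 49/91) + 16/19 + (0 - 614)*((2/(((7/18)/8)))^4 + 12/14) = -1759325834.73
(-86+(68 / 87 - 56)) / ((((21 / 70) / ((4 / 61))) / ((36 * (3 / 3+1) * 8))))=-31452160 / 1769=-17779.63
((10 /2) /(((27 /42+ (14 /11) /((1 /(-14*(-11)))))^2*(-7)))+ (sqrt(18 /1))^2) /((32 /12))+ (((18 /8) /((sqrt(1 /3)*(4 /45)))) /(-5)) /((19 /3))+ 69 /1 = 2296439517 /30316036 - 243*sqrt(3) /304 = 74.37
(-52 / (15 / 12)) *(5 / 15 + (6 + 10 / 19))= -285.36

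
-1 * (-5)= 5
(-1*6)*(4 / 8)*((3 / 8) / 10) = -9 / 80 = -0.11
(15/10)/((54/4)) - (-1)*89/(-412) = -389/3708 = -0.10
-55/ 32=-1.72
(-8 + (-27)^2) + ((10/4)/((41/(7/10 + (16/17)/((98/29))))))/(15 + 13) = 721.00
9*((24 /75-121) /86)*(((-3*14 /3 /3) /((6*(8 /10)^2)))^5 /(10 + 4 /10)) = 99036560546875 /30766050312192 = 3.22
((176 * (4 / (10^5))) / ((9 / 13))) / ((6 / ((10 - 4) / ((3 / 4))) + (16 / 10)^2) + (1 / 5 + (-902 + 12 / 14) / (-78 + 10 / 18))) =5581576 / 8313445125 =0.00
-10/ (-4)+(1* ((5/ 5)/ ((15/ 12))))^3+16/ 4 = 1753/ 250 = 7.01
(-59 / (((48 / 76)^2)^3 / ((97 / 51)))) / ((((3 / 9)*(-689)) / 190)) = 1462.66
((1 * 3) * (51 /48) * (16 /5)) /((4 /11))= 28.05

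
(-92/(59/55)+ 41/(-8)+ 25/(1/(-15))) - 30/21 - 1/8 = -772213/1652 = -467.44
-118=-118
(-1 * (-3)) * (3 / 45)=1 / 5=0.20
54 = 54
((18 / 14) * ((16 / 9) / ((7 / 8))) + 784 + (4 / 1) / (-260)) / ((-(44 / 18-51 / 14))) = 45095598 / 68705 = 656.37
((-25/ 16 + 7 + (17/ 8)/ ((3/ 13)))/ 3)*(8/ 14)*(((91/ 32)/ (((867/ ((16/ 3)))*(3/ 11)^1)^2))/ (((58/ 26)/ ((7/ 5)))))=0.00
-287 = -287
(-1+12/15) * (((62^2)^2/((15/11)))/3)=-162539696/225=-722398.65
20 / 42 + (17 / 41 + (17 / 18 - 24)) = -114503 / 5166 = -22.16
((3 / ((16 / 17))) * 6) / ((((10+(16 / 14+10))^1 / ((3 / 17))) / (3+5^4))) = 29673 / 296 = 100.25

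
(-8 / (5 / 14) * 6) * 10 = -1344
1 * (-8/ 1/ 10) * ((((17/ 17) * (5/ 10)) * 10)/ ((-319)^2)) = -4/ 101761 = -0.00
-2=-2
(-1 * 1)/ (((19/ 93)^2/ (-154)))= 3689.60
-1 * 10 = -10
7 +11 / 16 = 123 / 16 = 7.69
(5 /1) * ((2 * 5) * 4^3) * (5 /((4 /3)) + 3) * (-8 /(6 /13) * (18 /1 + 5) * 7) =-60278400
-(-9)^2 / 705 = -0.11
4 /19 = 0.21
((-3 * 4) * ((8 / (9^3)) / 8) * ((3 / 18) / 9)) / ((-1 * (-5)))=-2 / 32805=-0.00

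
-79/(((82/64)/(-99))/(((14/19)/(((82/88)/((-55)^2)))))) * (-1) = -466356844800/31939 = -14601485.48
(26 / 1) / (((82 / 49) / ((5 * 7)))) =22295 / 41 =543.78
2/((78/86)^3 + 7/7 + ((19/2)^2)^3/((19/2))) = 0.00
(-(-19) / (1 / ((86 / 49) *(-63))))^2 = 216266436 / 49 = 4413600.73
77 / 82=0.94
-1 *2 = -2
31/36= 0.86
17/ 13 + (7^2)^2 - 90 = 30060/ 13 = 2312.31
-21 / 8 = -2.62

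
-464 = -464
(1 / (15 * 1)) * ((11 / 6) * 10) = 11 / 9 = 1.22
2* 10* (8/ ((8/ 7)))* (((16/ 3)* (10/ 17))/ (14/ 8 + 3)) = 89600/ 969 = 92.47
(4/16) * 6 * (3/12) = 3/8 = 0.38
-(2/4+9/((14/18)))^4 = -815730721/38416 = -21234.14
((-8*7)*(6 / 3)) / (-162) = 56 / 81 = 0.69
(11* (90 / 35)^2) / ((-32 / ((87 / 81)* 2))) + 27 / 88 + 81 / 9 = 19077 / 4312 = 4.42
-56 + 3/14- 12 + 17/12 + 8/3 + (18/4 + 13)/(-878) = -587456/9219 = -63.72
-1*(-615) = 615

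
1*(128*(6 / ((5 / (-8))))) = -1228.80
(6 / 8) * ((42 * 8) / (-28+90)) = 126 / 31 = 4.06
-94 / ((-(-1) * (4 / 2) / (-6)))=282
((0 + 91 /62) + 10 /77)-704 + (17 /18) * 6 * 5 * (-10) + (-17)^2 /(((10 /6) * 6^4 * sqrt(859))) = -14117707 /14322 + 289 * sqrt(859) /1855440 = -985.73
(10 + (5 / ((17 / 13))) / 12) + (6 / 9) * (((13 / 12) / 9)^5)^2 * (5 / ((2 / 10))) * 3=18935571388836592368305 / 1835086247681868693504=10.32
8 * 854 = 6832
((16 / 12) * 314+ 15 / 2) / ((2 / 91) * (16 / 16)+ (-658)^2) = 232687 / 236398356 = 0.00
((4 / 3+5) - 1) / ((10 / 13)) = 104 / 15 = 6.93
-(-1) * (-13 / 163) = -13 / 163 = -0.08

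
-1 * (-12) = 12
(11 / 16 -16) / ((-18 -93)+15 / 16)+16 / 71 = 45571 / 125031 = 0.36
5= 5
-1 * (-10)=10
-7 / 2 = -3.50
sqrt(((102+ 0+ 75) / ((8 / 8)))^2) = 177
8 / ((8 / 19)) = 19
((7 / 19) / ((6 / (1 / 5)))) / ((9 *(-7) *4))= -1 / 20520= -0.00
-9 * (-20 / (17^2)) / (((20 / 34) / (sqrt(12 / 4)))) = 18 * sqrt(3) / 17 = 1.83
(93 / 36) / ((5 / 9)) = 93 / 20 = 4.65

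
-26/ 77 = -0.34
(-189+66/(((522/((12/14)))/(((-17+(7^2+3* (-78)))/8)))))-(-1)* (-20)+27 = -75003/406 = -184.74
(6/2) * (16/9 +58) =538/3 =179.33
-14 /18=-7 /9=-0.78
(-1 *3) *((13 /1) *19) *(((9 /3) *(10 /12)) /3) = -1235 /2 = -617.50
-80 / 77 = -1.04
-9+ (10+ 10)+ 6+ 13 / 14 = 251 / 14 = 17.93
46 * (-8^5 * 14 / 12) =-5275648 / 3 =-1758549.33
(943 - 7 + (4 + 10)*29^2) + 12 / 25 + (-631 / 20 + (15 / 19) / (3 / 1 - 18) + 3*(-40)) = 23861867 / 1900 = 12558.88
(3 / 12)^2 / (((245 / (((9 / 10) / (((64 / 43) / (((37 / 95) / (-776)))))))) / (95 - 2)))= -0.00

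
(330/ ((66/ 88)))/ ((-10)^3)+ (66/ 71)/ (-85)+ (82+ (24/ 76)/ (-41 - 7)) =374002761/ 4586600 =81.54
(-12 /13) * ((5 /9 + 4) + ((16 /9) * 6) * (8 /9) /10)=-2972 /585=-5.08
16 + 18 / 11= 194 / 11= 17.64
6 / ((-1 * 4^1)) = -3 / 2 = -1.50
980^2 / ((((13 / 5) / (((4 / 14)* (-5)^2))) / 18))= 47492307.69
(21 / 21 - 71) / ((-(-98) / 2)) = -10 / 7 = -1.43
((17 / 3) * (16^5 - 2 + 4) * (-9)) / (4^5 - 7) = -5941942 / 113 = -52583.56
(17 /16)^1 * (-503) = -8551 /16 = -534.44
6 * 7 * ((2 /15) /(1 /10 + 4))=1.37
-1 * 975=-975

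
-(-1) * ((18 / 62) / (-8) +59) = 14623 / 248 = 58.96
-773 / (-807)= 773 / 807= 0.96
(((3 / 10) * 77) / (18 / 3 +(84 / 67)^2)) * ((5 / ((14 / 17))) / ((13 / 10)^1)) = 76313 / 5356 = 14.25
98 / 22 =49 / 11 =4.45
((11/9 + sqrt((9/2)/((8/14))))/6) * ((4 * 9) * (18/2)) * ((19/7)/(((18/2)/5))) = 2090/21 + 855 * sqrt(14)/14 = 328.03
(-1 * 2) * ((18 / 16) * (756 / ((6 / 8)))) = -2268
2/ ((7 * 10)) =1/ 35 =0.03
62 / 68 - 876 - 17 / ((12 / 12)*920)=-13686669 / 15640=-875.11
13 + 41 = 54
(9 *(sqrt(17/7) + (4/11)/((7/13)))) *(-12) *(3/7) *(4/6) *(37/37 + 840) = -181656 *sqrt(119)/49 - 9446112/539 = -57966.74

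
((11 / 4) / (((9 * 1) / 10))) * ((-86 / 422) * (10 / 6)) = -11825 / 11394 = -1.04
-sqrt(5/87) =-sqrt(435)/87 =-0.24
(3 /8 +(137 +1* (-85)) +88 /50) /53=10827 /10600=1.02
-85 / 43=-1.98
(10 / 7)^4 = 10000 / 2401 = 4.16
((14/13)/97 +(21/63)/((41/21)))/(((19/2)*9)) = 18802/8840871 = 0.00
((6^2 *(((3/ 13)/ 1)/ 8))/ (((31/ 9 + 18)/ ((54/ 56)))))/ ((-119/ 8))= -6561/ 2089997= -0.00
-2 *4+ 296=288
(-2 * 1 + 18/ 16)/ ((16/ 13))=-91/ 128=-0.71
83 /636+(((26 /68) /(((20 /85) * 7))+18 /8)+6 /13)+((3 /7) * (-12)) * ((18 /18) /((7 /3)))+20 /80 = 907579 /810264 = 1.12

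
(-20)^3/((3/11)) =-88000/3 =-29333.33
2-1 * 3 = -1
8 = 8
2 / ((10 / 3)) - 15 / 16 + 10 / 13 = 449 / 1040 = 0.43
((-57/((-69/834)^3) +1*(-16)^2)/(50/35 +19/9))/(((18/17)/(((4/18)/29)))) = 146103084904/708155901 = 206.31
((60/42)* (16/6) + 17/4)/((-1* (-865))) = 0.01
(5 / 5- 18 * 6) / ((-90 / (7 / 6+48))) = 6313 / 108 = 58.45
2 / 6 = 1 / 3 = 0.33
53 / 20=2.65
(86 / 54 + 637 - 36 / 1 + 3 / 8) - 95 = 507.97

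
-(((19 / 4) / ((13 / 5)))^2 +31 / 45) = -4.03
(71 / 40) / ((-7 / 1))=-71 / 280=-0.25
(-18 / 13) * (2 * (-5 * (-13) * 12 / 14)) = -1080 / 7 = -154.29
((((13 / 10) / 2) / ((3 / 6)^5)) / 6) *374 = 19448 / 15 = 1296.53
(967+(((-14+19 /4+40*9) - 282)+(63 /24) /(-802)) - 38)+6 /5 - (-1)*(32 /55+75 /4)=359330133 /352880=1018.28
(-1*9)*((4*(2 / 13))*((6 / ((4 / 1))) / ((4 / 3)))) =-81 / 13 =-6.23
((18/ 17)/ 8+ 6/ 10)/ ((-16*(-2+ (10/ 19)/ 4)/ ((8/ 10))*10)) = 4731/ 2414000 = 0.00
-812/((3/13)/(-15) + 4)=-7540/37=-203.78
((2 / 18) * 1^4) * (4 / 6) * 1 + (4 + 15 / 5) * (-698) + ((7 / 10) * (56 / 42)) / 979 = -645748274 / 132165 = -4885.92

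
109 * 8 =872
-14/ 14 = -1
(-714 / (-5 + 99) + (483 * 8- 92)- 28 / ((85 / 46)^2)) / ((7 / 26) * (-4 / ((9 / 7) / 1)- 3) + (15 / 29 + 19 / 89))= -770351129481726 / 187567986575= -4107.05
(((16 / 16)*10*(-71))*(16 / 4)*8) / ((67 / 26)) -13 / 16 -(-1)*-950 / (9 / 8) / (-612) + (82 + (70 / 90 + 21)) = -12860714663 / 1476144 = -8712.37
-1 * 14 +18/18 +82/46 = -258/23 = -11.22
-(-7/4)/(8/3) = 0.66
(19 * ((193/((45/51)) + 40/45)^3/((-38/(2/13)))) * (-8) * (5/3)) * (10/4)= 3861236273548/142155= 27162155.91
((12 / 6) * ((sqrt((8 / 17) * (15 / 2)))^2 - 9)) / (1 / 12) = -2232 / 17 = -131.29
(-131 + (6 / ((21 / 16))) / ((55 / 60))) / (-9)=9703 / 693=14.00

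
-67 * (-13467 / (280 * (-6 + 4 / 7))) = -902289 / 1520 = -593.61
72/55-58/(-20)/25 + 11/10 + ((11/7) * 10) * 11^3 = 201338054/9625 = 20918.24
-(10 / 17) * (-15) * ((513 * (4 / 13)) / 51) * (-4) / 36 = -11400 / 3757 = -3.03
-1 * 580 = -580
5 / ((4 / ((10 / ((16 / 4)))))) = 25 / 8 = 3.12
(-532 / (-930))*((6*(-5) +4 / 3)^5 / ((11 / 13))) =-13087760.33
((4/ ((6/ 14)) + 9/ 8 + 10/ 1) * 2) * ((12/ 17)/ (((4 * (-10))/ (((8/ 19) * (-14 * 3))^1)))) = 20622/ 1615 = 12.77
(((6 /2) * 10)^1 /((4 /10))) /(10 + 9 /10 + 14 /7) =250 /43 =5.81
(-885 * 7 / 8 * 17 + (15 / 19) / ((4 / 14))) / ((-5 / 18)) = 3601017 / 76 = 47381.80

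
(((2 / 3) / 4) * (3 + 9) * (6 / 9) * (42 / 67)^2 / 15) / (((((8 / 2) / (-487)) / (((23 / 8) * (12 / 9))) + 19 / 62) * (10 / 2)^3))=544458208 / 592915536875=0.00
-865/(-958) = 865/958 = 0.90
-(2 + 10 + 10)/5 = -22/5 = -4.40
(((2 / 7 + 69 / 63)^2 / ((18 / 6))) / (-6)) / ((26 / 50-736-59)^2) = -0.00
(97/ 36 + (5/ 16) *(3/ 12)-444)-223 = -382595/ 576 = -664.23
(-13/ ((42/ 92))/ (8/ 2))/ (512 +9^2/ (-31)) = -0.01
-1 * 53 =-53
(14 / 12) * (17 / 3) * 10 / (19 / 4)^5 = 609280 / 22284891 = 0.03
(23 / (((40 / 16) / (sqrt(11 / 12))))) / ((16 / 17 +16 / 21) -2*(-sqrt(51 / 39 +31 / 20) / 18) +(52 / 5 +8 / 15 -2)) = -1954218*sqrt(1593735) / 168646507613 +24319471176*sqrt(33) / 168646507613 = 0.81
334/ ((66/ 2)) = 334/ 33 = 10.12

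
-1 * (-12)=12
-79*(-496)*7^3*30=403203360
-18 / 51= -6 / 17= -0.35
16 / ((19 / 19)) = 16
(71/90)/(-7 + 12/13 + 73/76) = -35074/227475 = -0.15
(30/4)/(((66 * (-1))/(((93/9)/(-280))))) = 31/7392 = 0.00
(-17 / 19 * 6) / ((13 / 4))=-1.65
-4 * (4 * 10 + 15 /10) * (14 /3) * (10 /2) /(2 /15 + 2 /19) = -275975 /17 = -16233.82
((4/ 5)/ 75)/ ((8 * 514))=1/ 385500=0.00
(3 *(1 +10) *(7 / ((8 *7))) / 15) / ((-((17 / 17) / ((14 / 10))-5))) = 77 / 1200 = 0.06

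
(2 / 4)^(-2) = 4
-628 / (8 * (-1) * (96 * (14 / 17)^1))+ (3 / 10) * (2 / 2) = 17377 / 13440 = 1.29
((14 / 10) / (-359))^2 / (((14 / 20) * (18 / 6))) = 14 / 1933215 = 0.00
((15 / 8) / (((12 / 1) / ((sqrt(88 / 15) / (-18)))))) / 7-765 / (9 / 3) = -255-sqrt(330) / 6048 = -255.00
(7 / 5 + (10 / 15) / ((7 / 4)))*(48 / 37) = 2992 / 1295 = 2.31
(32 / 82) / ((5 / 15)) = 48 / 41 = 1.17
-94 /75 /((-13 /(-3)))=-94 /325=-0.29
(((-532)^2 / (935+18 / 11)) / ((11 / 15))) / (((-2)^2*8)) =265335 / 20606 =12.88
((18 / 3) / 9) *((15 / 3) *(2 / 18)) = 10 / 27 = 0.37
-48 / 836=-12 / 209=-0.06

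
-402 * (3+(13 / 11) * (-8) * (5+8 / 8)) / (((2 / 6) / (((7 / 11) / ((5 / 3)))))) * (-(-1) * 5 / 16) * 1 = 7483833 / 968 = 7731.23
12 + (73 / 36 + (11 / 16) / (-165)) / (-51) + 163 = 6424543 / 36720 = 174.96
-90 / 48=-15 / 8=-1.88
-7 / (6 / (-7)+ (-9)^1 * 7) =49 / 447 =0.11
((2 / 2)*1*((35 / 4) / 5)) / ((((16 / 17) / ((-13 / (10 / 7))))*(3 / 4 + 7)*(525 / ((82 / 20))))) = -63427 / 3720000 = -0.02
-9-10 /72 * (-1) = -319 /36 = -8.86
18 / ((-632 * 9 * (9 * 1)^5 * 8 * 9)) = -1 / 1343482848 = -0.00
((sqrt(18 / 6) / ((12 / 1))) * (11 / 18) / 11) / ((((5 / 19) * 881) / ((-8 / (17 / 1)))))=-19 * sqrt(3) / 2021895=-0.00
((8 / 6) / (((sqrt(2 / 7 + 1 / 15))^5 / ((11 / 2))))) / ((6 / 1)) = 13475 * sqrt(3885) / 50653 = 16.58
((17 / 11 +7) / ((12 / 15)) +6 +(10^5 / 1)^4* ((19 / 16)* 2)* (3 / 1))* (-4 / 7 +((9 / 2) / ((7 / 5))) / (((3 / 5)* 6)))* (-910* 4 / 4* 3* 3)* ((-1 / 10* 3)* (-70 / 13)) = -133315875000000000003121335 / 44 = -3029906250000000000070939.00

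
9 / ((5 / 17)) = 153 / 5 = 30.60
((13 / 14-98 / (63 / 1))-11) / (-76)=1465 / 9576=0.15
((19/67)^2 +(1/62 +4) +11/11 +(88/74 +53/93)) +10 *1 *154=47787471925/30893298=1546.86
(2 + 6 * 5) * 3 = 96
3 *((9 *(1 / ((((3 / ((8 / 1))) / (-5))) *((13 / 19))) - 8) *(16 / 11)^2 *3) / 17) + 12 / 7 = -51546756 / 187187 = -275.38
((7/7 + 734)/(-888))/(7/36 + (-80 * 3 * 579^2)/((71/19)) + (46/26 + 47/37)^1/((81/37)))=18316935/476477086416062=0.00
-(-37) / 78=37 / 78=0.47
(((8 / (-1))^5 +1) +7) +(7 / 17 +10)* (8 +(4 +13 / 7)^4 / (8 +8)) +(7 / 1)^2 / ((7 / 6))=-20812652943 / 653072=-31868.85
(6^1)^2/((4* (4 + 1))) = 9/5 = 1.80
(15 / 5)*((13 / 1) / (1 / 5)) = 195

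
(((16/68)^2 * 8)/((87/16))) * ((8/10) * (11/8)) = 11264/125715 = 0.09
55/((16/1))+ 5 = 135/16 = 8.44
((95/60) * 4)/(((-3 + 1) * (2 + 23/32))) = -304/261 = -1.16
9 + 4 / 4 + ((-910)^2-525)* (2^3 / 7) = 945810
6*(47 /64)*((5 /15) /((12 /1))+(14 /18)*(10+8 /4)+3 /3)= 17531 /384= 45.65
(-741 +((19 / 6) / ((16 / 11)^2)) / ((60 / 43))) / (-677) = 1.09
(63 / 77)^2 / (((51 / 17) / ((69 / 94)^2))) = 128547 / 1069156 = 0.12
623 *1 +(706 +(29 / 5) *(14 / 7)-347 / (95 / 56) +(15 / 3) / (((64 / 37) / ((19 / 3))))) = 4211105 / 3648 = 1154.36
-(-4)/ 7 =4/ 7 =0.57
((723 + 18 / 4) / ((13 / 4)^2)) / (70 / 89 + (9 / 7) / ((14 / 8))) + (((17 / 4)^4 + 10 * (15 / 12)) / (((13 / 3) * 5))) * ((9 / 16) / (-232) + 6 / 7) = 1093311958359507 / 18644388904960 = 58.64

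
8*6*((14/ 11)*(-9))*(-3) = 18144/ 11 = 1649.45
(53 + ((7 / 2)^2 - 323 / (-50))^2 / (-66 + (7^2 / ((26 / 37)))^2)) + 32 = 689591620829 / 8105882500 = 85.07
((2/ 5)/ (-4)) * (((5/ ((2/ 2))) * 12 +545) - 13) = -296/ 5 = -59.20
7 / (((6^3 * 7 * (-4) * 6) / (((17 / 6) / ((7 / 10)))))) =-85 / 108864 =-0.00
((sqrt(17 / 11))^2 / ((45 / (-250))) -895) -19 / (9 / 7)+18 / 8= -40309 / 44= -916.11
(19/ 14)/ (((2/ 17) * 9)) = 323/ 252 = 1.28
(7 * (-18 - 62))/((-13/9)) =5040/13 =387.69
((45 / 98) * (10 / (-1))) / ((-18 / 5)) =125 / 98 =1.28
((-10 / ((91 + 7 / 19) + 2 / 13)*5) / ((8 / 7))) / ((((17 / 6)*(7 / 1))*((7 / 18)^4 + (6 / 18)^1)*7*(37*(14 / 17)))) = -243085050 / 766270032227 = -0.00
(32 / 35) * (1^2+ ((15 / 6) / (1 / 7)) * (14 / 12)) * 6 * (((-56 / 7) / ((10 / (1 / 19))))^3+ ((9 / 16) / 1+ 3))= 12559423207 / 30008125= 418.53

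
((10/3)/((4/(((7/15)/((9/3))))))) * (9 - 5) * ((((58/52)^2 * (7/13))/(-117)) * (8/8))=-41209/13880646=-0.00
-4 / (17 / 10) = -40 / 17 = -2.35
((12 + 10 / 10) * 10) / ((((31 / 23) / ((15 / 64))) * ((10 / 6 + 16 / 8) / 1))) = 67275 / 10912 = 6.17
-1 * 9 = -9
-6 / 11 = -0.55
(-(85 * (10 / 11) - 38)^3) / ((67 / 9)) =-8136.56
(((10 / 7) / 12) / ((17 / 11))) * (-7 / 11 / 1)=-5 / 102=-0.05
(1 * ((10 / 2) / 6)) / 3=5 / 18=0.28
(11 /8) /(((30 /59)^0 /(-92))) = -253 /2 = -126.50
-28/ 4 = -7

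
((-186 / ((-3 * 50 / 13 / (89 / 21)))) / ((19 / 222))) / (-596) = -1.34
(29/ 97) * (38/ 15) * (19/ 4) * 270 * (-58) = -5464818/ 97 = -56338.33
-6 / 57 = -2 / 19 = -0.11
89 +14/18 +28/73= 90.16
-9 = -9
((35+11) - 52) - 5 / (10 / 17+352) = -6.01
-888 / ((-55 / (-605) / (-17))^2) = -31052472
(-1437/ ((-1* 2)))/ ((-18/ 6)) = -479/ 2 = -239.50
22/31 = 0.71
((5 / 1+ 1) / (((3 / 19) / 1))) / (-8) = -19 / 4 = -4.75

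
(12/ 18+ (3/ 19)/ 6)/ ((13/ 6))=79/ 247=0.32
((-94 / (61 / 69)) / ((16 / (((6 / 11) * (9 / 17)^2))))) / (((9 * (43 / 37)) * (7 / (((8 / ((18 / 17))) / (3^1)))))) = -119991 / 3433507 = -0.03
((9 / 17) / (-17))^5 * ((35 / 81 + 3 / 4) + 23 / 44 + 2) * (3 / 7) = -7219287 / 155231530334573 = -0.00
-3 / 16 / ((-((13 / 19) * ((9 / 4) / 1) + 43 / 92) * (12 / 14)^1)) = 3059 / 28064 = 0.11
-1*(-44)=44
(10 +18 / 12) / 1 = 23 / 2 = 11.50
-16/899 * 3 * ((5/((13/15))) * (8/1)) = -28800/11687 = -2.46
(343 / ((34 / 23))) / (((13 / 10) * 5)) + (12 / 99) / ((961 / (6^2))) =83405227 / 2336191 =35.70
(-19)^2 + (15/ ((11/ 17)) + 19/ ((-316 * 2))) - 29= 2469015/ 6952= 355.15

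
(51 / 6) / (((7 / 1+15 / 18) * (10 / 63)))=3213 / 470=6.84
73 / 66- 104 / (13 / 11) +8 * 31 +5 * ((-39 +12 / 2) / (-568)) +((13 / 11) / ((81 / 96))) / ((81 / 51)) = 739144627 / 4554792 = 162.28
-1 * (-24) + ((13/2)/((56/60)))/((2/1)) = 1539/56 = 27.48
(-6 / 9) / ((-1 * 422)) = 1 / 633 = 0.00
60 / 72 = 5 / 6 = 0.83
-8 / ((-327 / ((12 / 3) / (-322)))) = -16 / 52647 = -0.00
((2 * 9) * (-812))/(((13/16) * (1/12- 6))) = 3040.38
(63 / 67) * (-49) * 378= -1166886 / 67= -17416.21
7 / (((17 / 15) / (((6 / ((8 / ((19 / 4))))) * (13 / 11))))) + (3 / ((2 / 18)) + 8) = 182525 / 2992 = 61.00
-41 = -41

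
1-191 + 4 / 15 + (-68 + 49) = -3131 / 15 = -208.73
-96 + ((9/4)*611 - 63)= 1215.75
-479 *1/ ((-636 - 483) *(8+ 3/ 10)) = 4790/ 92877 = 0.05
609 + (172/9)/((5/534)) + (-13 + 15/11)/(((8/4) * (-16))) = 437321/165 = 2650.43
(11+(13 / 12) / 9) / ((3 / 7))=8407 / 324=25.95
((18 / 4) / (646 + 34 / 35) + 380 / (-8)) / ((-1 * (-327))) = -238985 / 1645464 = -0.15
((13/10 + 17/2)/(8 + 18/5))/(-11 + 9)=-0.42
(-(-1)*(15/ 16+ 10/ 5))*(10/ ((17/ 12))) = 705/ 34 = 20.74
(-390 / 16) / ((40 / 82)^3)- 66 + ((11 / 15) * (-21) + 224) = -862639 / 12800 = -67.39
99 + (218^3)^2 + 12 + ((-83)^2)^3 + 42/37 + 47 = 3983469856292029/37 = 107661347467352.14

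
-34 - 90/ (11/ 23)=-2444/ 11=-222.18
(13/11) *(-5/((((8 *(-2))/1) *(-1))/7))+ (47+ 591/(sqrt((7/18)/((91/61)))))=7817/176+ 1773 *sqrt(1586)/61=1201.94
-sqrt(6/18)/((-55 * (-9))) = -sqrt(3)/1485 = -0.00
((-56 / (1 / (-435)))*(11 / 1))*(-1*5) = -1339800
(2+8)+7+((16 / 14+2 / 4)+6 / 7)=39 / 2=19.50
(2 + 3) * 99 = 495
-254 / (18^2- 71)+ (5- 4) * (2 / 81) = -20068 / 20493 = -0.98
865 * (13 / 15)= 749.67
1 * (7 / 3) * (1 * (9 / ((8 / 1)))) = 21 / 8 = 2.62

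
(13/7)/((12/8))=26/21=1.24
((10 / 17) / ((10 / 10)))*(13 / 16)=65 / 136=0.48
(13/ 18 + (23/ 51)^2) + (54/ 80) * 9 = 80927/ 11560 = 7.00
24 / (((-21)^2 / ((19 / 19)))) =8 / 147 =0.05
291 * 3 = 873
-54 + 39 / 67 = -3579 / 67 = -53.42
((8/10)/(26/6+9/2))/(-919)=-24/243535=-0.00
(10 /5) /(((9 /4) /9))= 8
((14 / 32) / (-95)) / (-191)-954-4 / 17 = -4709570921 / 4935440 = -954.24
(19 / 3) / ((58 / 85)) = 1615 / 174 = 9.28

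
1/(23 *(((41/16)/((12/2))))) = 96/943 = 0.10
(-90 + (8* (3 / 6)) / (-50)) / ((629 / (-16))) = 36032 / 15725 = 2.29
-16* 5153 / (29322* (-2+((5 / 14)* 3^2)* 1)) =-577136 / 249237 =-2.32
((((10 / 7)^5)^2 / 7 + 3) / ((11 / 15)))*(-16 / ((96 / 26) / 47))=-4424745418145 / 1977326743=-2237.74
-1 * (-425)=425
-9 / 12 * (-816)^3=407503872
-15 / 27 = -5 / 9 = -0.56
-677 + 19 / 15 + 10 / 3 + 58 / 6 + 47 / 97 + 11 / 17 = -16364719 / 24735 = -661.60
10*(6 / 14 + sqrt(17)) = 30 / 7 + 10*sqrt(17) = 45.52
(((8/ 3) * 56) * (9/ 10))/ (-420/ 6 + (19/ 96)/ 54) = -3483648/ 1814305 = -1.92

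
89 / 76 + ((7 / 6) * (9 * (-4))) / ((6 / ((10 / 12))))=-1063 / 228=-4.66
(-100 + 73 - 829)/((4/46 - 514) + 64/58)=142738/85511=1.67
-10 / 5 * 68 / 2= -68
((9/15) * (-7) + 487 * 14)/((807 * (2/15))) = 34069/538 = 63.33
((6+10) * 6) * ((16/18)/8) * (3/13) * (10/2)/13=160/169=0.95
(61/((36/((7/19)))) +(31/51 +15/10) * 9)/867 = 227849/10081476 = 0.02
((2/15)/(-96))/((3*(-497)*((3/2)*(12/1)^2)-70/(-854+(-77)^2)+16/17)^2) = -1215245/90752088293854346304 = -0.00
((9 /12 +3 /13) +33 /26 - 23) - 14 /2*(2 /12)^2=-377 /18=-20.94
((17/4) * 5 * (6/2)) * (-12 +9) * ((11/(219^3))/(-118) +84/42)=-210699386605/550848072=-382.50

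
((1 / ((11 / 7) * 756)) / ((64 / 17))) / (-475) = -17 / 36115200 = -0.00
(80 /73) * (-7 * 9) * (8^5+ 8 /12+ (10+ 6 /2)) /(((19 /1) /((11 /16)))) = -113588475 /1387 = -81895.08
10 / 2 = 5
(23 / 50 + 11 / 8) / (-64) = -367 / 12800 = -0.03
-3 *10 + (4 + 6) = -20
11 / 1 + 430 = 441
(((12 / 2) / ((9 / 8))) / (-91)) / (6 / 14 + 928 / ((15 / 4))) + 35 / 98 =1690765 / 4737278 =0.36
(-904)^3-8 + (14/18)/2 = -13297738889/18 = -738763271.61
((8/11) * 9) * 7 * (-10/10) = -504/11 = -45.82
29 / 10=2.90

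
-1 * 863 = -863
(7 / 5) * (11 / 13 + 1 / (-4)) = 0.83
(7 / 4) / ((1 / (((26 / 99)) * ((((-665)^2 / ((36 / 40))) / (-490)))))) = -821275 / 1782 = -460.87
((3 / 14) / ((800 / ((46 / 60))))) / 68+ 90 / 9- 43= -251327977 / 7616000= -33.00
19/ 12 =1.58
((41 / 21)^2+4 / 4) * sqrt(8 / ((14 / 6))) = 4244 * sqrt(42) / 3087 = 8.91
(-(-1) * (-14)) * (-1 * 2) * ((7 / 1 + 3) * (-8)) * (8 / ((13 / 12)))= -215040 / 13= -16541.54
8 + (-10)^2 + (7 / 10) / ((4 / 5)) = 871 / 8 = 108.88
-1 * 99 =-99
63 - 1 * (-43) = 106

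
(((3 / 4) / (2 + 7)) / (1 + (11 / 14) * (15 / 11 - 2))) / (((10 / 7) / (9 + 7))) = 28 / 15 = 1.87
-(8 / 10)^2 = -16 / 25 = -0.64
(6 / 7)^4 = 1296 / 2401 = 0.54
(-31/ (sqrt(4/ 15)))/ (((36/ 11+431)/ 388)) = -66154 * sqrt(15)/ 4777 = -53.63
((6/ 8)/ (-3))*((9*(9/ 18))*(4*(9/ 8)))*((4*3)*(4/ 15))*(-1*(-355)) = -5751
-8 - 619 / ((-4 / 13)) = 8015 / 4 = 2003.75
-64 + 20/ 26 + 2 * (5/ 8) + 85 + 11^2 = 7489/ 52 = 144.02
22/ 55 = 2/ 5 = 0.40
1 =1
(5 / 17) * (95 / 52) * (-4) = -475 / 221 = -2.15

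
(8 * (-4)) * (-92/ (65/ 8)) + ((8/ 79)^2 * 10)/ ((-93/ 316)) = 172870144/ 477555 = 361.99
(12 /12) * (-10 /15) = -0.67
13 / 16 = 0.81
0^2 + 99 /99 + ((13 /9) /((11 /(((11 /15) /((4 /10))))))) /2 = 121 /108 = 1.12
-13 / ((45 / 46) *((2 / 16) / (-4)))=19136 / 45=425.24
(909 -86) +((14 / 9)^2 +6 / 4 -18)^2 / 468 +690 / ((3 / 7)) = 29887776097 / 12282192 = 2433.42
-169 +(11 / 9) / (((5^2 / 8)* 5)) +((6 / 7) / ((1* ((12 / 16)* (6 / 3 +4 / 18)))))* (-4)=-1346459 / 7875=-170.98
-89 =-89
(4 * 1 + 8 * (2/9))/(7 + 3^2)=13/36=0.36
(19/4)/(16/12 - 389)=-57/4652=-0.01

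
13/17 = 0.76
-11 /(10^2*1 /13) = -1.43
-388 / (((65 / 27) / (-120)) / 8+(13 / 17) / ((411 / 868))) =-4684531968 / 19468475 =-240.62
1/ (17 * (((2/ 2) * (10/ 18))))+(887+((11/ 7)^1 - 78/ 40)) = 2110411/ 2380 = 886.73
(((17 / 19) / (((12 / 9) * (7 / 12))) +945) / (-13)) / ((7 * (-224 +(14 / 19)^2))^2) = -431561421 / 14508083816408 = -0.00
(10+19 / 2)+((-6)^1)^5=-15513 / 2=-7756.50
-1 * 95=-95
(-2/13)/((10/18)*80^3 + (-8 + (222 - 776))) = -9/16607123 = -0.00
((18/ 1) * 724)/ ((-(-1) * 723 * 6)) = 724/ 241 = 3.00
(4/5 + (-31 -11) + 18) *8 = -928/5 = -185.60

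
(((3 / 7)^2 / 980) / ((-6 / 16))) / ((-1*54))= 1 / 108045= 0.00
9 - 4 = 5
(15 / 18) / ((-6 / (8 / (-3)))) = 10 / 27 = 0.37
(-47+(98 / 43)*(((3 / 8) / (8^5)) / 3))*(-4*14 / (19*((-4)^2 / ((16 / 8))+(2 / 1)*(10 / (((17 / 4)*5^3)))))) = 112580996775 / 6532235264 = 17.23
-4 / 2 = -2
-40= -40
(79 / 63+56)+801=54070 / 63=858.25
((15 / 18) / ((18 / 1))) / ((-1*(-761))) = 5 / 82188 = 0.00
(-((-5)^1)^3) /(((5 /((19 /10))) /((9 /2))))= 855 /4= 213.75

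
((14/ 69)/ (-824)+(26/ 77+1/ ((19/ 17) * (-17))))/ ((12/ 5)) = 0.12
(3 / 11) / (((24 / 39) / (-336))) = -1638 / 11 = -148.91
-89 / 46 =-1.93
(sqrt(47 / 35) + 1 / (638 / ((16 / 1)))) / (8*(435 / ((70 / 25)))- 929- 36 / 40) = 0.00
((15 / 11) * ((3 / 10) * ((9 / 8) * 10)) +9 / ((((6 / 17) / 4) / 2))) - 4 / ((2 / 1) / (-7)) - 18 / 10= 97153 / 440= 220.80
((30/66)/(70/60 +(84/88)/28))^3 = 1728000/31855013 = 0.05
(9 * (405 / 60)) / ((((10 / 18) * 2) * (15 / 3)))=2187 / 200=10.94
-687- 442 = -1129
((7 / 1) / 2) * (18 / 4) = 63 / 4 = 15.75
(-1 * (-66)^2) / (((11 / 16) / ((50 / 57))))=-105600 / 19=-5557.89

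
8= 8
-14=-14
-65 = -65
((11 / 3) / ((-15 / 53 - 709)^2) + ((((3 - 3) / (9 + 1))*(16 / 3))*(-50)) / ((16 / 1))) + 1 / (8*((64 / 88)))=182172683 / 1059868848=0.17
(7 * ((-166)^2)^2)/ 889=759333136/ 127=5979001.07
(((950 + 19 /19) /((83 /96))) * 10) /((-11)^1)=-912960 /913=-999.96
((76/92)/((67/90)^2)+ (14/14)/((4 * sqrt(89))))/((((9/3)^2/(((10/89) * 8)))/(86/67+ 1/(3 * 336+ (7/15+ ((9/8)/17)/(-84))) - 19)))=-93532364856216000/35464321722105631 - 1367432234740 * sqrt(89)/275135565192273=-2.68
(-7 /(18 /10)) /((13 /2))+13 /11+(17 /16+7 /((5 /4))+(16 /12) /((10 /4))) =800963 /102960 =7.78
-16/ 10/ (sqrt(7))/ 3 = -8*sqrt(7)/ 105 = -0.20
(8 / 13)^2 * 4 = 256 / 169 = 1.51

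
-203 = -203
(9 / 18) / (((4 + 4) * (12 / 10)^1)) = 5 / 96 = 0.05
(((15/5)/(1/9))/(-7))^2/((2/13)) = 9477/98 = 96.70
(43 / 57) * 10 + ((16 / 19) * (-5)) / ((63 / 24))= 790 / 133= 5.94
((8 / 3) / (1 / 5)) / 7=40 / 21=1.90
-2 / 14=-1 / 7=-0.14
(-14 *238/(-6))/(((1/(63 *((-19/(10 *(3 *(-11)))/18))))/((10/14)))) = 15827/198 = 79.93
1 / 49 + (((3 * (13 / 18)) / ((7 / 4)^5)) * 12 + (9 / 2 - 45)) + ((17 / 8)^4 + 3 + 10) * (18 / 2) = 18010466463 / 68841472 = 261.62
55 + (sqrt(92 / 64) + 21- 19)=sqrt(23) / 4 + 57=58.20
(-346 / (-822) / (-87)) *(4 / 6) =-346 / 107271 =-0.00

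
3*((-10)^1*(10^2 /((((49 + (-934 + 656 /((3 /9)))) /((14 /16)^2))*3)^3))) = -14706125 /374608661151744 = -0.00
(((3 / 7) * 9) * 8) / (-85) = -216 / 595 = -0.36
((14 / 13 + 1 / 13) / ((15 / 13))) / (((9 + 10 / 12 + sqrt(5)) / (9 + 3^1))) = 4248 / 3301 -432 *sqrt(5) / 3301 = 0.99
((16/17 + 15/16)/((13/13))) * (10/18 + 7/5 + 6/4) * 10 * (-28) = -1112447/612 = -1817.72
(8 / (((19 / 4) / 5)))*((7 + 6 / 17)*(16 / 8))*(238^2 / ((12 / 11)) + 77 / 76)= 118388270000 / 18411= 6430300.91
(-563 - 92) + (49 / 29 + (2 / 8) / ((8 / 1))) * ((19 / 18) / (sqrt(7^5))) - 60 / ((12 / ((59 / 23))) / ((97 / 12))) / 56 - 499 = -17864839 / 15456 + 30343 * sqrt(7) / 5729472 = -1155.84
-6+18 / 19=-96 / 19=-5.05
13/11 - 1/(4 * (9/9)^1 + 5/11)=516/539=0.96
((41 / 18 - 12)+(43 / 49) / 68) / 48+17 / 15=6700921 / 7197120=0.93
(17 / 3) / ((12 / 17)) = 289 / 36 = 8.03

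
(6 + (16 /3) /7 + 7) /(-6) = -289 /126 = -2.29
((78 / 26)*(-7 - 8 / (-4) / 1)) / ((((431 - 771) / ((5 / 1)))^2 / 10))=-75 / 2312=-0.03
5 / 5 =1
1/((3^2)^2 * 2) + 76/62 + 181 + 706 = 4460701/5022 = 888.23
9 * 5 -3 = 42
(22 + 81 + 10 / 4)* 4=422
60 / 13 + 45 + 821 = 11318 / 13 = 870.62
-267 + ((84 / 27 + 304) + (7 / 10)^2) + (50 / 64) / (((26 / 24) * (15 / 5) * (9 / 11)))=956941 / 23400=40.89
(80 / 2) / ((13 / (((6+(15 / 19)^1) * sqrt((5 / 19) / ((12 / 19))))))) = 860 * sqrt(15) / 247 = 13.48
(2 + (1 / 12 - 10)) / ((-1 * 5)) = 19 / 12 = 1.58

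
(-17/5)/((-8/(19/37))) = 323/1480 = 0.22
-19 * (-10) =190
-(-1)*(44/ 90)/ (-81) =-22/ 3645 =-0.01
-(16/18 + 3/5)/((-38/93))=2077/570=3.64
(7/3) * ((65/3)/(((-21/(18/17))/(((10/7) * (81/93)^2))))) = -315900/114359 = -2.76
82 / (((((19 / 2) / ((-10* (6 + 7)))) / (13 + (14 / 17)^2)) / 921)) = -77620001160 / 5491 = -14135858.89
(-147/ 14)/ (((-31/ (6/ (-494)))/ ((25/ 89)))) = -1575/ 1362946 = -0.00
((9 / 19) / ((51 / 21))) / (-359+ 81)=-63 / 89794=-0.00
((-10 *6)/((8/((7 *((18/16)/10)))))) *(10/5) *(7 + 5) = -567/4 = -141.75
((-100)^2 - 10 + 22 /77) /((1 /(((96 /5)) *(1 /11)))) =6713472 /385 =17437.59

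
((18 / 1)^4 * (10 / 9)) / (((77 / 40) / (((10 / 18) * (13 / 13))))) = 2592000 / 77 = 33662.34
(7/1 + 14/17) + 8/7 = 8.97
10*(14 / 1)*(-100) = -14000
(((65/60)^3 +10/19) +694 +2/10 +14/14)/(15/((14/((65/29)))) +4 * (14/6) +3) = 23227086841/491029920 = 47.30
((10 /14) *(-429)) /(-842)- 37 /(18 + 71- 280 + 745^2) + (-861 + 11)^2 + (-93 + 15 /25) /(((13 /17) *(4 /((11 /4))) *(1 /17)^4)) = -377491816161592129 /60732129640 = -6215685.48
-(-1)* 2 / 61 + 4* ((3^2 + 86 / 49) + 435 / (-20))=-131357 / 2989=-43.95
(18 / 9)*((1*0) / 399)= 0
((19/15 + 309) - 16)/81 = 3.63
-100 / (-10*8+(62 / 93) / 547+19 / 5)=820500 / 625211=1.31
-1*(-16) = 16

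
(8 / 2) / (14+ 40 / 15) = 0.24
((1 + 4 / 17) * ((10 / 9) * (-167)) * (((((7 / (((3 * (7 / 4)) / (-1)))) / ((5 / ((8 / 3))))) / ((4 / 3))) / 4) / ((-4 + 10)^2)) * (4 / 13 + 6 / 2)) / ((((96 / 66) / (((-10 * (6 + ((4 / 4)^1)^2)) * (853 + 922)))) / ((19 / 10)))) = -455751.78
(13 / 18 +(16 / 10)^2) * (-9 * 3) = -4431 / 50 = -88.62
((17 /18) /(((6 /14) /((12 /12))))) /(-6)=-119 /324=-0.37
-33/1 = -33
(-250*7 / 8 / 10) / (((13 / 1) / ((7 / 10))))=-245 / 208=-1.18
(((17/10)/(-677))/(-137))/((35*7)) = 17/227235050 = 0.00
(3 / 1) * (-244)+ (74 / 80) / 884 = -25883483 / 35360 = -732.00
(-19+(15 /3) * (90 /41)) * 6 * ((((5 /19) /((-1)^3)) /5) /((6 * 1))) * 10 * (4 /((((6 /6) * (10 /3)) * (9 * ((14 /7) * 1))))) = 658 /2337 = 0.28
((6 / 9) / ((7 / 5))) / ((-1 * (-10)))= 1 / 21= 0.05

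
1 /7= 0.14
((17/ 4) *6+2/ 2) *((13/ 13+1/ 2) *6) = 477/ 2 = 238.50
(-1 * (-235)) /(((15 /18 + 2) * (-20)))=-141 /34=-4.15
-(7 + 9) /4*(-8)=32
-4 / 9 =-0.44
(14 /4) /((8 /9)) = 3.94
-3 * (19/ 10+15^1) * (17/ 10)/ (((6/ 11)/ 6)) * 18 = -853281/ 50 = -17065.62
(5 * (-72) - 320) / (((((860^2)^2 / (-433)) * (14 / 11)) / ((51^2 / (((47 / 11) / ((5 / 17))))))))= 136274193 / 1799656846400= 0.00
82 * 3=246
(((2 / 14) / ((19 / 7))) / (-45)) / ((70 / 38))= -1 / 1575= -0.00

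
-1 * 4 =-4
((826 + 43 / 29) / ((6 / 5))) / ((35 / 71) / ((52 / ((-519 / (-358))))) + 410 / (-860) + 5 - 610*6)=-1136550873380 / 6024951635057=-0.19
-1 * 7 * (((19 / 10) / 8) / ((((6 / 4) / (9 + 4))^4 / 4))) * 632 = -9602893664 / 405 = -23710848.55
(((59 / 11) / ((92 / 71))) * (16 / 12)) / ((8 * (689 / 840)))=146615 / 174317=0.84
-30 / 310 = -3 / 31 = -0.10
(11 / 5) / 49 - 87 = -21304 / 245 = -86.96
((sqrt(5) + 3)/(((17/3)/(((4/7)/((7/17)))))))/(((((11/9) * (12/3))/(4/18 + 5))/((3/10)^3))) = 3807 * sqrt(5)/539000 + 11421/539000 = 0.04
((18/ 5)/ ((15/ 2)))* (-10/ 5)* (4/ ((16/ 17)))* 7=-714/ 25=-28.56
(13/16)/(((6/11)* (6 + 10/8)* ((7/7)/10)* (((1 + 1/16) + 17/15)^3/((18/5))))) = 2965248000/4244532307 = 0.70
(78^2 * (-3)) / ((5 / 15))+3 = -54753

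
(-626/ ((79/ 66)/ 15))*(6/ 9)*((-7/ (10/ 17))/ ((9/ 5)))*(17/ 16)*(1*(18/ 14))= 14925405/ 316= 47232.29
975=975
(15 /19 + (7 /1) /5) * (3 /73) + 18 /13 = 132942 /90155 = 1.47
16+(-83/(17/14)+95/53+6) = -40149/901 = -44.56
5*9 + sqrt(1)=46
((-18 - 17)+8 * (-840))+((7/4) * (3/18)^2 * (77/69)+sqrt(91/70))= -6753.81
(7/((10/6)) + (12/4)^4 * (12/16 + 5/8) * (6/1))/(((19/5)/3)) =40347/76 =530.88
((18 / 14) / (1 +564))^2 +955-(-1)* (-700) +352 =9494709256 / 15642025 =607.00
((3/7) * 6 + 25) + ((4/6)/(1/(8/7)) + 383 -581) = -509/3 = -169.67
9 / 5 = 1.80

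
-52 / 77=-0.68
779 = 779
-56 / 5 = -11.20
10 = 10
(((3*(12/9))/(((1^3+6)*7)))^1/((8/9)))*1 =9/98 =0.09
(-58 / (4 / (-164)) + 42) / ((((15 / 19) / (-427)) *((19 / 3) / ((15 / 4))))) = -775005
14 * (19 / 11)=266 / 11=24.18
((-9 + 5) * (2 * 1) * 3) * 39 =-936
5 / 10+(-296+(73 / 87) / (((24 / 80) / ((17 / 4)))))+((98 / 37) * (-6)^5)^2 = 151567075935857 / 357309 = 424190479.21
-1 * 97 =-97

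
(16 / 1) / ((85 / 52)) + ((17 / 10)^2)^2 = 3083857 / 170000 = 18.14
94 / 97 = 0.97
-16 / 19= -0.84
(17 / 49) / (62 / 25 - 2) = 0.72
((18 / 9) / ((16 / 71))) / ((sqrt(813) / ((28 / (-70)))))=-71*sqrt(813) / 16260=-0.12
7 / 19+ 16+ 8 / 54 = 8473 / 513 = 16.52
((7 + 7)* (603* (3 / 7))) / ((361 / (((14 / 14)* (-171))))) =-1713.79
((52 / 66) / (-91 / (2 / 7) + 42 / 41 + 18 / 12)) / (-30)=533 / 6412725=0.00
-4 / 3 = -1.33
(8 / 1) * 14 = 112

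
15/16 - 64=-1009/16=-63.06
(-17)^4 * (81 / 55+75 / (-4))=-317463321 / 220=-1443015.10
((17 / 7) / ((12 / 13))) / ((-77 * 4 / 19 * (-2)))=4199 / 51744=0.08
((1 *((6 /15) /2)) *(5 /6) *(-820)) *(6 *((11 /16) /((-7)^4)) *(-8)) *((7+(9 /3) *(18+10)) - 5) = 387860 /2401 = 161.54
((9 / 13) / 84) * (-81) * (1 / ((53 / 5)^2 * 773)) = -0.00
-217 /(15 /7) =-1519 /15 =-101.27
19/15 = 1.27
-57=-57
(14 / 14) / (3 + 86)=1 / 89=0.01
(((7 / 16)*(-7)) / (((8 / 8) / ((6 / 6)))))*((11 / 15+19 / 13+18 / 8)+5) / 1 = -28.92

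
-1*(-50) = 50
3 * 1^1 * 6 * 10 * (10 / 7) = 1800 / 7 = 257.14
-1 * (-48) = 48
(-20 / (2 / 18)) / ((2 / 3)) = -270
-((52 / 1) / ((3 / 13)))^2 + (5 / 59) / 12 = -107846321 / 2124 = -50775.10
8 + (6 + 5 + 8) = 27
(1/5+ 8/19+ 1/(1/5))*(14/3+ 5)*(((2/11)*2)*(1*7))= 138.31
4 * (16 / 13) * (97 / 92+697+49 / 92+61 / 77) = 79270432 / 23023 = 3443.10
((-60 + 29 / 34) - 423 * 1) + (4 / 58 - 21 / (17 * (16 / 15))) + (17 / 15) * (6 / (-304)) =-362134627 / 749360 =-483.26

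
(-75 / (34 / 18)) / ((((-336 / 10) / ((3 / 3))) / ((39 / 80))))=0.58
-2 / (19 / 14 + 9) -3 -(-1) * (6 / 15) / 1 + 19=470 / 29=16.21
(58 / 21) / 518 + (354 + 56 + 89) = 2714090 / 5439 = 499.01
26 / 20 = 13 / 10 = 1.30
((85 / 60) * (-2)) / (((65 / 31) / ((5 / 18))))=-527 / 1404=-0.38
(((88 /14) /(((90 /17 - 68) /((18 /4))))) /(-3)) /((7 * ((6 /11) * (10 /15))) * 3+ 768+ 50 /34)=104907 /542185189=0.00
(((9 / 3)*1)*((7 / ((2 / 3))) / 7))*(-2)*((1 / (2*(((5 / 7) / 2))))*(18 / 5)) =-1134 / 25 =-45.36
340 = 340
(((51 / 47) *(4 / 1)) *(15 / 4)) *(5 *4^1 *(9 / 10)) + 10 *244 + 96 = 132962 / 47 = 2828.98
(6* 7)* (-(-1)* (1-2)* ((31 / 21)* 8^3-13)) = -31198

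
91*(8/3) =728/3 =242.67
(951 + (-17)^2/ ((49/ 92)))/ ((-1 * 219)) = -73187/ 10731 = -6.82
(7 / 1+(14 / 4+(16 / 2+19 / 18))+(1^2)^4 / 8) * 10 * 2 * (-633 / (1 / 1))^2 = 315431285 / 2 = 157715642.50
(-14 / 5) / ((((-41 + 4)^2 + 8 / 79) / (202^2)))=-45129224 / 540795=-83.45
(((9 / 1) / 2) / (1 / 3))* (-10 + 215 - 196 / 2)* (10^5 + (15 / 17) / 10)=9822608667 / 68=144450127.46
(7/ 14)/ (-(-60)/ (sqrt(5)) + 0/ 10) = sqrt(5)/ 120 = 0.02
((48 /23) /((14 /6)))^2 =20736 /25921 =0.80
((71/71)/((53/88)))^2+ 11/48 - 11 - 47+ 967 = 122964899/134832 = 911.99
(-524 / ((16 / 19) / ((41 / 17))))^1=-102049 / 68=-1500.72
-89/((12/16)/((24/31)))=-2848/31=-91.87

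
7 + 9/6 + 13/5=111/10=11.10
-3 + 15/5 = 0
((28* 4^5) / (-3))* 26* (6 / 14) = -106496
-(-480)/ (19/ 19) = 480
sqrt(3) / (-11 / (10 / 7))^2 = 100 * sqrt(3) / 5929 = 0.03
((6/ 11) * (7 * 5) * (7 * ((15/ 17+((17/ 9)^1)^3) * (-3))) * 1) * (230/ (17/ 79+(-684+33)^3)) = 210242526200/ 82534721609241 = 0.00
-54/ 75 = -18/ 25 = -0.72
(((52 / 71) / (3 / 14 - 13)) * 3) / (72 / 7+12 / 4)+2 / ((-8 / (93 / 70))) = -38066927 / 110314120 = -0.35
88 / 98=44 / 49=0.90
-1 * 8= -8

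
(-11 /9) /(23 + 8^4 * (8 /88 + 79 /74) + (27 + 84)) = -4477 /17872218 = -0.00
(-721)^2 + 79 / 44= 519842.80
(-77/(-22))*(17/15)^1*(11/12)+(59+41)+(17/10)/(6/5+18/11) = 243911/2340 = 104.24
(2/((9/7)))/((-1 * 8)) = -7/36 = -0.19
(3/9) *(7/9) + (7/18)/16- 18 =-15307/864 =-17.72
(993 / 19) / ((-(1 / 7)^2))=-48657 / 19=-2560.89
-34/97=-0.35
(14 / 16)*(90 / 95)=63 / 76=0.83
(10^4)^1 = 10000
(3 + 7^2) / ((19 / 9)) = 468 / 19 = 24.63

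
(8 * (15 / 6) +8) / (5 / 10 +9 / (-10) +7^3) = 140 / 1713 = 0.08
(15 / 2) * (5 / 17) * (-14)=-525 / 17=-30.88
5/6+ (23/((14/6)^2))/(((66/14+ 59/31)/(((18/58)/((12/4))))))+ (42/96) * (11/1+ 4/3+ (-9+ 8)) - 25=-19.14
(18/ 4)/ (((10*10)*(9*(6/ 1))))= 1/ 1200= 0.00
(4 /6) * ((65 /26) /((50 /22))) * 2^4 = 176 /15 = 11.73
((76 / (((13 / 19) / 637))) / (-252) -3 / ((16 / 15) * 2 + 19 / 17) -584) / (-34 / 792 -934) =284195648 / 306631349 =0.93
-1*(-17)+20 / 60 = 52 / 3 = 17.33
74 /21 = 3.52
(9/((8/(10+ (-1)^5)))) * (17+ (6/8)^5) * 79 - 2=112932365/8192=13785.69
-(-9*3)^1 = 27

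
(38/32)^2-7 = -1431/256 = -5.59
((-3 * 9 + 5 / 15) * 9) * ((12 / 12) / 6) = -40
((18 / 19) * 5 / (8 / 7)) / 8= 315 / 608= 0.52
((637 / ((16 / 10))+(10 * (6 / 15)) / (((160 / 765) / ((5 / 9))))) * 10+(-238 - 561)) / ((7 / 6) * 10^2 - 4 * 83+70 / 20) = -19731 / 1271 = -15.52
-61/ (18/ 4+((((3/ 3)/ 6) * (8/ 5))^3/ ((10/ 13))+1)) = -2058750/ 186457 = -11.04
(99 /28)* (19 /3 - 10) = -363 /28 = -12.96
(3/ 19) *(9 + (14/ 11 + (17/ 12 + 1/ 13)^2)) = 3347147/ 1695408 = 1.97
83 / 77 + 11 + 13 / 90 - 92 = -552859 / 6930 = -79.78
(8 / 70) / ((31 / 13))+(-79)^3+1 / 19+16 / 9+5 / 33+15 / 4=-4024896414017 / 8163540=-493033.22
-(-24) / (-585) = -8 / 195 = -0.04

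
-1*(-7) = 7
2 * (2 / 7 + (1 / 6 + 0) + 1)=61 / 21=2.90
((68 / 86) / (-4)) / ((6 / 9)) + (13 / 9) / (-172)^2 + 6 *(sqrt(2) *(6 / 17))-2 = -611447 / 266256 + 36 *sqrt(2) / 17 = 0.70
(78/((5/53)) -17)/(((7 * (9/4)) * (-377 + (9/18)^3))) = -129568/949725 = -0.14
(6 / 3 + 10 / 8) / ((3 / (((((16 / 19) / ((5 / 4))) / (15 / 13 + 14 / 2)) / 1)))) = 1352 / 15105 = 0.09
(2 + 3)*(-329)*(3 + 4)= -11515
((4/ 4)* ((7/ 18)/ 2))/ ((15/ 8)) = 14/ 135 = 0.10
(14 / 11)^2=196 / 121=1.62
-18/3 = -6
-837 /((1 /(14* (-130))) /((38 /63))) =918840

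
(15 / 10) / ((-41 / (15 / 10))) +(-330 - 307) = -104477 / 164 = -637.05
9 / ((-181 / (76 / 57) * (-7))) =0.01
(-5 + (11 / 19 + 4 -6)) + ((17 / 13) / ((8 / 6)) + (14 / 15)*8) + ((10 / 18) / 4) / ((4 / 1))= 366547 / 177840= 2.06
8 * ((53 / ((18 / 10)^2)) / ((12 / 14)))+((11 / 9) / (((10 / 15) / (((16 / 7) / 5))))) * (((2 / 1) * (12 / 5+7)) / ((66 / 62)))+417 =24854849 / 42525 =584.48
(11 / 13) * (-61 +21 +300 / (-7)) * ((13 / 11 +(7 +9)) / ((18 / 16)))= -13920 / 13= -1070.77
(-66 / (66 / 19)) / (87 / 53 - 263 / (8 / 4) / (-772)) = -1554808 / 148267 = -10.49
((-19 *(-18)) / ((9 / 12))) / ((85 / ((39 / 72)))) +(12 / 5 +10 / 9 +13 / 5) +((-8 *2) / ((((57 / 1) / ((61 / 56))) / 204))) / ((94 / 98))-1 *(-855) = 545823809 / 683145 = 798.99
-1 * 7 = -7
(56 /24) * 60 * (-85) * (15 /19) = -178500 /19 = -9394.74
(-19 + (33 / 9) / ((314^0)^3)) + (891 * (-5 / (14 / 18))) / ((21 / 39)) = -1565959 / 147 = -10652.78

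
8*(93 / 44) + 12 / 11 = 18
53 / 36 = 1.47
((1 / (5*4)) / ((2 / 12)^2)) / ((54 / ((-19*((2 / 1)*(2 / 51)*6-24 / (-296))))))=-6593 / 18870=-0.35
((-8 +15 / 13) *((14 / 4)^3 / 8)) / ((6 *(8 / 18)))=-91581 / 6656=-13.76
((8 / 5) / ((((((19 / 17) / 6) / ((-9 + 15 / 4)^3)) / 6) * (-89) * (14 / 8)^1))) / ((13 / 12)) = 4858056 / 109915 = 44.20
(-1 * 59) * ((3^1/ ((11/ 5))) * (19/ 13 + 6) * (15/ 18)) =-143075/ 286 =-500.26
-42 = -42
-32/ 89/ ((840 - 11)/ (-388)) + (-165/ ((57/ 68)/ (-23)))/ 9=503.21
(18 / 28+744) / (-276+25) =-2.97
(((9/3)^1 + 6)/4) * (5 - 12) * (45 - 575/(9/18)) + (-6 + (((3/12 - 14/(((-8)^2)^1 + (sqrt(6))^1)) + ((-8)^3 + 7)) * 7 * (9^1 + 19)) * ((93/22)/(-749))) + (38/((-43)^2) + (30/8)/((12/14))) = 639471189773217/35603826280 - 9114 * sqrt(6)/2406965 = 17960.73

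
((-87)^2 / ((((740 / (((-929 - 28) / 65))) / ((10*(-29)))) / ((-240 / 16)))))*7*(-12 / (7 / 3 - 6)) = -7218509886 / 481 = -15007297.06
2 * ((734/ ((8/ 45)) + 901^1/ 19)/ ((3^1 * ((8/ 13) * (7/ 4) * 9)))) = 4126057/ 14364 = 287.25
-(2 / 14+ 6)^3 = -79507 / 343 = -231.80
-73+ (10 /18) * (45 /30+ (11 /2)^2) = -55.36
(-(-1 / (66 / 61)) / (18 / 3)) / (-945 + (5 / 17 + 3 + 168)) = -1037 / 5208588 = -0.00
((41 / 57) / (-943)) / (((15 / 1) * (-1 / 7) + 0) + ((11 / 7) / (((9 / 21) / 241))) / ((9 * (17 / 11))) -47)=-1071 / 20202947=-0.00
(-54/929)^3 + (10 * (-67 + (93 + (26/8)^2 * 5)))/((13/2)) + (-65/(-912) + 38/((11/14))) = 1364826294258983/8043307372848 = 169.68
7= 7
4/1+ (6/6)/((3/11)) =23/3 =7.67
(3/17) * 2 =6/17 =0.35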